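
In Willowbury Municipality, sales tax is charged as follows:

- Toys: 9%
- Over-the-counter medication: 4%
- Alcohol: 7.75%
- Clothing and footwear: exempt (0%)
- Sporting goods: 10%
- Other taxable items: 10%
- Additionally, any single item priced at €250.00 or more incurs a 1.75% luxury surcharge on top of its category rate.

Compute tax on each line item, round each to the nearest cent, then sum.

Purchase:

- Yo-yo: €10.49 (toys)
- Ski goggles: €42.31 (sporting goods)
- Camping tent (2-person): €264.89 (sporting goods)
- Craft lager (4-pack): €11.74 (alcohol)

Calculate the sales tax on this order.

Yo-yo €10.49: toys → 9% → €0.94
Ski goggles €42.31: sporting goods → 10% → €4.23
Camping tent (2-person) €264.89: sporting goods → 10% + 1.75% surcharge = 11.75% → €31.12
Craft lager (4-pack) €11.74: alcohol → 7.75% → €0.91
Total tax = €0.94 + €4.23 + €31.12 + €0.91 = €37.20

€37.20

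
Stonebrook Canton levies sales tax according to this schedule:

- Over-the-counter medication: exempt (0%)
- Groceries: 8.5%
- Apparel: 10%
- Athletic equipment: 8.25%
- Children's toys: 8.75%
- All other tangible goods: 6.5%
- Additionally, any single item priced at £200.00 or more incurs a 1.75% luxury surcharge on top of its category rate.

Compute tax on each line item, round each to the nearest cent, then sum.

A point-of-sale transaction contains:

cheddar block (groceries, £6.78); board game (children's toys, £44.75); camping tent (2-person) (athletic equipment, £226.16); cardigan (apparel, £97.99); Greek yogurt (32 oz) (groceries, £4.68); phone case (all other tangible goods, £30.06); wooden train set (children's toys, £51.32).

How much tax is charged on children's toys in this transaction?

£8.41

Board game £44.75: children's toys → 8.75% → £3.92
Wooden train set £51.32: children's toys → 8.75% → £4.49
Tax on children's toys = £3.92 + £4.49 = £8.41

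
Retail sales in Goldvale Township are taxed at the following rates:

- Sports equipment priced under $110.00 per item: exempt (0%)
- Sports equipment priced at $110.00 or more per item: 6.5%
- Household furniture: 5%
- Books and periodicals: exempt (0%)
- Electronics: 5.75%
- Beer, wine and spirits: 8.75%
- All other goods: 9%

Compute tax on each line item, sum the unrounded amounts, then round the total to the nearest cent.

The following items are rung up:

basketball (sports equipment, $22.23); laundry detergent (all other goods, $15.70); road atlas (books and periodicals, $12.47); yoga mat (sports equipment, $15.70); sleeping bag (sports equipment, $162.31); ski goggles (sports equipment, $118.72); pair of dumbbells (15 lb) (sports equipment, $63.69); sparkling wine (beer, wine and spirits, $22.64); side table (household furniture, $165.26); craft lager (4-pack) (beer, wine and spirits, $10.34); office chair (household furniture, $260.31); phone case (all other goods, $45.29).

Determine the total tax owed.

Basketball $22.23: sports equipment, under $110.00 → 0% → $0.00
Laundry detergent $15.70: all other goods → 9% → $1.413
Road atlas $12.47: books and periodicals → 0% → $0.00
Yoga mat $15.70: sports equipment, under $110.00 → 0% → $0.00
Sleeping bag $162.31: sports equipment, $110.00 or more → 6.5% → $10.55015
Ski goggles $118.72: sports equipment, $110.00 or more → 6.5% → $7.7168
Pair of dumbbells (15 lb) $63.69: sports equipment, under $110.00 → 0% → $0.00
Sparkling wine $22.64: beer, wine and spirits → 8.75% → $1.981
Side table $165.26: household furniture → 5% → $8.263
Craft lager (4-pack) $10.34: beer, wine and spirits → 8.75% → $0.90475
Office chair $260.31: household furniture → 5% → $13.0155
Phone case $45.29: all other goods → 9% → $4.0761
Unrounded tax sum = $47.9203 → $47.92

$47.92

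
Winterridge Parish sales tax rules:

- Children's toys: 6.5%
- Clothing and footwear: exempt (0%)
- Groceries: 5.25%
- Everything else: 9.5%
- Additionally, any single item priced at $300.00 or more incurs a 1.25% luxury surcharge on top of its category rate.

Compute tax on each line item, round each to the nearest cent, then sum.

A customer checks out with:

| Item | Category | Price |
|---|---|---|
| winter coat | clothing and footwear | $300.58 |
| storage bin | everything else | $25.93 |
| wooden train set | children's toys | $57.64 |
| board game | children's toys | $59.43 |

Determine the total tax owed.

Winter coat $300.58: clothing and footwear → 0% + 1.25% surcharge = 1.25% → $3.76
Storage bin $25.93: everything else → 9.5% → $2.46
Wooden train set $57.64: children's toys → 6.5% → $3.75
Board game $59.43: children's toys → 6.5% → $3.86
Total tax = $3.76 + $2.46 + $3.75 + $3.86 = $13.83

$13.83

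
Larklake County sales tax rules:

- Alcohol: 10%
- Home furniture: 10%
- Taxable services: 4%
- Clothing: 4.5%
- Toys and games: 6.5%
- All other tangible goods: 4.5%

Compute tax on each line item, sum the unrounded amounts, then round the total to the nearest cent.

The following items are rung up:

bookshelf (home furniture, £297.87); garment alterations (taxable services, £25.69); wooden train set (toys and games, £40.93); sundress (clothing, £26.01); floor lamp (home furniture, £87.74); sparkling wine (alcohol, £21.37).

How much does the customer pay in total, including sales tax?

Bookshelf £297.87: home furniture → 10% → £29.787
Garment alterations £25.69: taxable services → 4% → £1.0276
Wooden train set £40.93: toys and games → 6.5% → £2.66045
Sundress £26.01: clothing → 4.5% → £1.17045
Floor lamp £87.74: home furniture → 10% → £8.774
Sparkling wine £21.37: alcohol → 10% → £2.137
Subtotal = £499.61; unrounded tax = £45.5565 → £45.56; total due = £545.17

£545.17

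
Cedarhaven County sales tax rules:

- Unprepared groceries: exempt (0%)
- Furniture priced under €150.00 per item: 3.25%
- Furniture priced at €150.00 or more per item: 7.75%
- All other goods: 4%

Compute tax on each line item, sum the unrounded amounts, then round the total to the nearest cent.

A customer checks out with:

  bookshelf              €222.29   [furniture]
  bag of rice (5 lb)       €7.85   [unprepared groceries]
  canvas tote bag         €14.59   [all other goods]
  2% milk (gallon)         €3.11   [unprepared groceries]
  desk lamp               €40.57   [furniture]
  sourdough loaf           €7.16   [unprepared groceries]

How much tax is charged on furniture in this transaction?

€18.55

Bookshelf €222.29: furniture, €150.00 or more → 7.75% → €17.227475
Desk lamp €40.57: furniture, under €150.00 → 3.25% → €1.318525
Tax on furniture: unrounded sum = €18.546 → €18.55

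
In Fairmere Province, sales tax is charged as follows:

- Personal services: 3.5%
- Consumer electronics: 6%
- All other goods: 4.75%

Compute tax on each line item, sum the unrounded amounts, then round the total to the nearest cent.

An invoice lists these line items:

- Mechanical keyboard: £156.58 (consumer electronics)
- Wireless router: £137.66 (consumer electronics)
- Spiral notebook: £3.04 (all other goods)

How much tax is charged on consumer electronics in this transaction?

£17.65

Mechanical keyboard £156.58: consumer electronics → 6% → £9.3948
Wireless router £137.66: consumer electronics → 6% → £8.2596
Tax on consumer electronics: unrounded sum = £17.6544 → £17.65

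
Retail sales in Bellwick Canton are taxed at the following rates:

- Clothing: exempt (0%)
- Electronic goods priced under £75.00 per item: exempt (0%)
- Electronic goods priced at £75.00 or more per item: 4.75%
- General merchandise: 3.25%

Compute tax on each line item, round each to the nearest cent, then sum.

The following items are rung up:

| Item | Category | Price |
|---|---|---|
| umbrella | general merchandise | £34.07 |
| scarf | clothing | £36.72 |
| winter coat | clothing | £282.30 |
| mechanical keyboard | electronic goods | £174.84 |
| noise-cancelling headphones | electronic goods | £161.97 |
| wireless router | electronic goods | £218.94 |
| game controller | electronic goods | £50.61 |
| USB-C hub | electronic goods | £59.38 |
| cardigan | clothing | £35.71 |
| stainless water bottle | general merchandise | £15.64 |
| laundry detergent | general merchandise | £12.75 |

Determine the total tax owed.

Umbrella £34.07: general merchandise → 3.25% → £1.11
Scarf £36.72: clothing → 0% → £0.00
Winter coat £282.30: clothing → 0% → £0.00
Mechanical keyboard £174.84: electronic goods, £75.00 or more → 4.75% → £8.30
Noise-cancelling headphones £161.97: electronic goods, £75.00 or more → 4.75% → £7.69
Wireless router £218.94: electronic goods, £75.00 or more → 4.75% → £10.40
Game controller £50.61: electronic goods, under £75.00 → 0% → £0.00
USB-C hub £59.38: electronic goods, under £75.00 → 0% → £0.00
Cardigan £35.71: clothing → 0% → £0.00
Stainless water bottle £15.64: general merchandise → 3.25% → £0.51
Laundry detergent £12.75: general merchandise → 3.25% → £0.41
Total tax = £1.11 + £8.30 + £7.69 + £10.40 + £0.51 + £0.41 = £28.42

£28.42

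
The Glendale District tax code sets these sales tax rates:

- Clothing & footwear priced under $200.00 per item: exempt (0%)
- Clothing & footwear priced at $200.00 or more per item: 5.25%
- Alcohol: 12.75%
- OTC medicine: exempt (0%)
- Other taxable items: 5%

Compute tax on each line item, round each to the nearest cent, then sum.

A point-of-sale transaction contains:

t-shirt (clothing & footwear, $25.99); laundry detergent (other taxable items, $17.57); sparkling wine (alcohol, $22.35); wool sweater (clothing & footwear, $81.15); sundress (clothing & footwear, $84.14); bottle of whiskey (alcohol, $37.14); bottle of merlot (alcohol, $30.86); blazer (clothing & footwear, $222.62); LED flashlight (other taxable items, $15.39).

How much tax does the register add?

T-shirt $25.99: clothing & footwear, under $200.00 → 0% → $0.00
Laundry detergent $17.57: other taxable items → 5% → $0.88
Sparkling wine $22.35: alcohol → 12.75% → $2.85
Wool sweater $81.15: clothing & footwear, under $200.00 → 0% → $0.00
Sundress $84.14: clothing & footwear, under $200.00 → 0% → $0.00
Bottle of whiskey $37.14: alcohol → 12.75% → $4.74
Bottle of merlot $30.86: alcohol → 12.75% → $3.93
Blazer $222.62: clothing & footwear, $200.00 or more → 5.25% → $11.69
LED flashlight $15.39: other taxable items → 5% → $0.77
Total tax = $0.88 + $2.85 + $4.74 + $3.93 + $11.69 + $0.77 = $24.86

$24.86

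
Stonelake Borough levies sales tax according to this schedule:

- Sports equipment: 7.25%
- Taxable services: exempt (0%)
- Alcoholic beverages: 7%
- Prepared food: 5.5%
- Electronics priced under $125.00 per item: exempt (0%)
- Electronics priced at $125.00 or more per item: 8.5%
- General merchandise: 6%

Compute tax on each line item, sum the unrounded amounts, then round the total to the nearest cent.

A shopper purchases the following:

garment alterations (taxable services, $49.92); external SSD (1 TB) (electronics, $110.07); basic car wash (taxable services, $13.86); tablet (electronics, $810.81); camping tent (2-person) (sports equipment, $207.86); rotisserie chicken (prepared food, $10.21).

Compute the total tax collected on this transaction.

$84.55

Garment alterations $49.92: taxable services → 0% → $0.00
External SSD (1 TB) $110.07: electronics, under $125.00 → 0% → $0.00
Basic car wash $13.86: taxable services → 0% → $0.00
Tablet $810.81: electronics, $125.00 or more → 8.5% → $68.91885
Camping tent (2-person) $207.86: sports equipment → 7.25% → $15.06985
Rotisserie chicken $10.21: prepared food → 5.5% → $0.56155
Unrounded tax sum = $84.55025 → $84.55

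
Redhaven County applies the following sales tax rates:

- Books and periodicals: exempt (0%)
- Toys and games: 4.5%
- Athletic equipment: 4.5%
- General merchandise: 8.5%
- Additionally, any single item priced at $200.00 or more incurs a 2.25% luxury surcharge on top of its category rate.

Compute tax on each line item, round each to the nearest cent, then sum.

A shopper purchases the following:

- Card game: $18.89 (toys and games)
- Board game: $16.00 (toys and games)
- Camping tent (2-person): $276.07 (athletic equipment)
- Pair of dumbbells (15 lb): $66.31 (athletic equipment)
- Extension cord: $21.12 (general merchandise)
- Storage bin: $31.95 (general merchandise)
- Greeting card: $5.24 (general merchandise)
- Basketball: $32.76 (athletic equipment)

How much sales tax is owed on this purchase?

$29.62

Card game $18.89: toys and games → 4.5% → $0.85
Board game $16.00: toys and games → 4.5% → $0.72
Camping tent (2-person) $276.07: athletic equipment → 4.5% + 2.25% surcharge = 6.75% → $18.63
Pair of dumbbells (15 lb) $66.31: athletic equipment → 4.5% → $2.98
Extension cord $21.12: general merchandise → 8.5% → $1.80
Storage bin $31.95: general merchandise → 8.5% → $2.72
Greeting card $5.24: general merchandise → 8.5% → $0.45
Basketball $32.76: athletic equipment → 4.5% → $1.47
Total tax = $0.85 + $0.72 + $18.63 + $2.98 + $1.80 + $2.72 + $0.45 + $1.47 = $29.62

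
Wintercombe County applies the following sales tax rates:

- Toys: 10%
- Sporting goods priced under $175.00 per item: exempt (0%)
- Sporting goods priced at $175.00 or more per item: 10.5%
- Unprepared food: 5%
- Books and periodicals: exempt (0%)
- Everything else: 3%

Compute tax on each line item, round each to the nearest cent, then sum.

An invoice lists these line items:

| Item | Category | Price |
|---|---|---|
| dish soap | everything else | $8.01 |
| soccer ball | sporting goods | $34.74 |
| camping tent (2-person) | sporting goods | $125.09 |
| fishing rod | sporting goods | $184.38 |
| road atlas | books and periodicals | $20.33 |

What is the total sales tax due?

Dish soap $8.01: everything else → 3% → $0.24
Soccer ball $34.74: sporting goods, under $175.00 → 0% → $0.00
Camping tent (2-person) $125.09: sporting goods, under $175.00 → 0% → $0.00
Fishing rod $184.38: sporting goods, $175.00 or more → 10.5% → $19.36
Road atlas $20.33: books and periodicals → 0% → $0.00
Total tax = $0.24 + $19.36 = $19.60

$19.60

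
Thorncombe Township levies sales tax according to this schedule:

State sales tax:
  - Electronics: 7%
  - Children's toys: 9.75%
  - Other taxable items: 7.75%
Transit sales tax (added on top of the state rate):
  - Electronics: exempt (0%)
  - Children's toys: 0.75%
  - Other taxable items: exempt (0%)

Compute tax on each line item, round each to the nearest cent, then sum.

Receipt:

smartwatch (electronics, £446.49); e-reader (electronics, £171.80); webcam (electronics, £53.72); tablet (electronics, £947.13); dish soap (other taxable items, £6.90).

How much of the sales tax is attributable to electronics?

£113.34

Smartwatch £446.49: electronics → 7% + 0% transit = 7% → £31.25
E-reader £171.80: electronics → 7% + 0% transit = 7% → £12.03
Webcam £53.72: electronics → 7% + 0% transit = 7% → £3.76
Tablet £947.13: electronics → 7% + 0% transit = 7% → £66.30
Tax on electronics = £31.25 + £12.03 + £3.76 + £66.30 = £113.34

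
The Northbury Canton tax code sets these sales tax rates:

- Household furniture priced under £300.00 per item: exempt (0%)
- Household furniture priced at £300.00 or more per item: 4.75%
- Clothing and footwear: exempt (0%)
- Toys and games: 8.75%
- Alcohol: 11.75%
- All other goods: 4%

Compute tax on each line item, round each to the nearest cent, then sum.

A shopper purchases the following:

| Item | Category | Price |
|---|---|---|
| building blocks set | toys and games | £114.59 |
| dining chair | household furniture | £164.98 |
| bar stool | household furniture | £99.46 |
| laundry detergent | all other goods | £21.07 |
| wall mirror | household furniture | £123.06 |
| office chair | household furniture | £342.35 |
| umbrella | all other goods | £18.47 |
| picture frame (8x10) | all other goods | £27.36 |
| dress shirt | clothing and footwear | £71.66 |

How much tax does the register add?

£28.96

Building blocks set £114.59: toys and games → 8.75% → £10.03
Dining chair £164.98: household furniture, under £300.00 → 0% → £0.00
Bar stool £99.46: household furniture, under £300.00 → 0% → £0.00
Laundry detergent £21.07: all other goods → 4% → £0.84
Wall mirror £123.06: household furniture, under £300.00 → 0% → £0.00
Office chair £342.35: household furniture, £300.00 or more → 4.75% → £16.26
Umbrella £18.47: all other goods → 4% → £0.74
Picture frame (8x10) £27.36: all other goods → 4% → £1.09
Dress shirt £71.66: clothing and footwear → 0% → £0.00
Total tax = £10.03 + £0.84 + £16.26 + £0.74 + £1.09 = £28.96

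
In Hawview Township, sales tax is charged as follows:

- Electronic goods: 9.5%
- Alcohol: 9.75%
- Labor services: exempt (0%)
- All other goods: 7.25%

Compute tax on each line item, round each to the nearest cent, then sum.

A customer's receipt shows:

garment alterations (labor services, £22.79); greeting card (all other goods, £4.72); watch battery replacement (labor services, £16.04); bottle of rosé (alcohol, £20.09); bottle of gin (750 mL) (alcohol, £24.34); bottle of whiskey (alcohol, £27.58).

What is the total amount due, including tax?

Garment alterations £22.79: labor services → 0% → £0.00
Greeting card £4.72: all other goods → 7.25% → £0.34
Watch battery replacement £16.04: labor services → 0% → £0.00
Bottle of rosé £20.09: alcohol → 9.75% → £1.96
Bottle of gin (750 mL) £24.34: alcohol → 9.75% → £2.37
Bottle of whiskey £27.58: alcohol → 9.75% → £2.69
Subtotal = £115.56; tax = £7.36; total due = £122.92

£122.92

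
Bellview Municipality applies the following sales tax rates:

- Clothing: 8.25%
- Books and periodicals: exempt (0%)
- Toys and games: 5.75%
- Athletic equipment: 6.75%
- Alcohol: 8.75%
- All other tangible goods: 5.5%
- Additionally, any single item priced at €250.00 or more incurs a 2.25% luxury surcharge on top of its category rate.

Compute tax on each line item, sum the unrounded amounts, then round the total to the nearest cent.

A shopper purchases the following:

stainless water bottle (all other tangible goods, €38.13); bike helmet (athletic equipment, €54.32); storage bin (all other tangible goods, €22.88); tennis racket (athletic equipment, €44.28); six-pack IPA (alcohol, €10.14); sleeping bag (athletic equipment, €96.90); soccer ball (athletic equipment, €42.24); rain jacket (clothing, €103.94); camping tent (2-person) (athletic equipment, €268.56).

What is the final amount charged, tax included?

€734.43

Stainless water bottle €38.13: all other tangible goods → 5.5% → €2.09715
Bike helmet €54.32: athletic equipment → 6.75% → €3.6666
Storage bin €22.88: all other tangible goods → 5.5% → €1.2584
Tennis racket €44.28: athletic equipment → 6.75% → €2.9889
Six-pack IPA €10.14: alcohol → 8.75% → €0.88725
Sleeping bag €96.90: athletic equipment → 6.75% → €6.54075
Soccer ball €42.24: athletic equipment → 6.75% → €2.8512
Rain jacket €103.94: clothing → 8.25% → €8.57505
Camping tent (2-person) €268.56: athletic equipment → 6.75% + 2.25% surcharge = 9% → €24.1704
Subtotal = €681.39; unrounded tax = €53.0357 → €53.04; total due = €734.43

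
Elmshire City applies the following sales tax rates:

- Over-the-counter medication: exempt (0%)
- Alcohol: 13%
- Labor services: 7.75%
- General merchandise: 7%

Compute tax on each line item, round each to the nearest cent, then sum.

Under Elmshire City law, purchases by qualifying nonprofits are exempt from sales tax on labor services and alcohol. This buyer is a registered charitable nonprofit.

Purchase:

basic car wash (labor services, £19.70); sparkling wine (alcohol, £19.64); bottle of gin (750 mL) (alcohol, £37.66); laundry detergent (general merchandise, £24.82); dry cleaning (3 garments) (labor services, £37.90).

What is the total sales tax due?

£1.74

Basic car wash £19.70: labor services, buyer-exempt → 0% → £0.00
Sparkling wine £19.64: alcohol, buyer-exempt → 0% → £0.00
Bottle of gin (750 mL) £37.66: alcohol, buyer-exempt → 0% → £0.00
Laundry detergent £24.82: general merchandise → 7% → £1.74
Dry cleaning (3 garments) £37.90: labor services, buyer-exempt → 0% → £0.00
Total tax = £1.74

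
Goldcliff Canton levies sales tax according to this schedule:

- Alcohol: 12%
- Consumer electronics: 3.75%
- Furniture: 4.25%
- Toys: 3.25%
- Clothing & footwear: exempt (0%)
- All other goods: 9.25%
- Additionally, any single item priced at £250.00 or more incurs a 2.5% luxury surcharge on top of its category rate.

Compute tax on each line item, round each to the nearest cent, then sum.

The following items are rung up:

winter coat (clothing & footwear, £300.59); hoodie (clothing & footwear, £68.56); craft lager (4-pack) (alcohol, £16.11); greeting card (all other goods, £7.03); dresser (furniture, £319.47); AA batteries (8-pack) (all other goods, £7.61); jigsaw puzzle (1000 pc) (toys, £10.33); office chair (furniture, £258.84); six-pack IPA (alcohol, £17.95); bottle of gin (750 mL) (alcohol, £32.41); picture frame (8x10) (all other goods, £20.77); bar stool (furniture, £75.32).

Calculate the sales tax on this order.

£61.32

Winter coat £300.59: clothing & footwear → 0% + 2.5% surcharge = 2.5% → £7.51
Hoodie £68.56: clothing & footwear → 0% → £0.00
Craft lager (4-pack) £16.11: alcohol → 12% → £1.93
Greeting card £7.03: all other goods → 9.25% → £0.65
Dresser £319.47: furniture → 4.25% + 2.5% surcharge = 6.75% → £21.56
AA batteries (8-pack) £7.61: all other goods → 9.25% → £0.70
Jigsaw puzzle (1000 pc) £10.33: toys → 3.25% → £0.34
Office chair £258.84: furniture → 4.25% + 2.5% surcharge = 6.75% → £17.47
Six-pack IPA £17.95: alcohol → 12% → £2.15
Bottle of gin (750 mL) £32.41: alcohol → 12% → £3.89
Picture frame (8x10) £20.77: all other goods → 9.25% → £1.92
Bar stool £75.32: furniture → 4.25% → £3.20
Total tax = £7.51 + £1.93 + £0.65 + £21.56 + £0.70 + £0.34 + £17.47 + £2.15 + £3.89 + £1.92 + £3.20 = £61.32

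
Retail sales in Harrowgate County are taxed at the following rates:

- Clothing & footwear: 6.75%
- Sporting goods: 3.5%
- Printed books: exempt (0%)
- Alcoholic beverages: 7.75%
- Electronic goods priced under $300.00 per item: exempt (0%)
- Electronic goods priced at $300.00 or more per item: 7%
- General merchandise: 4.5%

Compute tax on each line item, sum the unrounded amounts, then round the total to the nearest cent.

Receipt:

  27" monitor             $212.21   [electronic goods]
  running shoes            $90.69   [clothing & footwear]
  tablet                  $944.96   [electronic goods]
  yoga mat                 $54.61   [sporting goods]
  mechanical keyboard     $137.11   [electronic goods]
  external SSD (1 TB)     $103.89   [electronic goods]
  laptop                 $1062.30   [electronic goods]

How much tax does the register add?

$148.54

27" monitor $212.21: electronic goods, under $300.00 → 0% → $0.00
Running shoes $90.69: clothing & footwear → 6.75% → $6.121575
Tablet $944.96: electronic goods, $300.00 or more → 7% → $66.1472
Yoga mat $54.61: sporting goods → 3.5% → $1.91135
Mechanical keyboard $137.11: electronic goods, under $300.00 → 0% → $0.00
External SSD (1 TB) $103.89: electronic goods, under $300.00 → 0% → $0.00
Laptop $1062.30: electronic goods, $300.00 or more → 7% → $74.361
Unrounded tax sum = $148.541125 → $148.54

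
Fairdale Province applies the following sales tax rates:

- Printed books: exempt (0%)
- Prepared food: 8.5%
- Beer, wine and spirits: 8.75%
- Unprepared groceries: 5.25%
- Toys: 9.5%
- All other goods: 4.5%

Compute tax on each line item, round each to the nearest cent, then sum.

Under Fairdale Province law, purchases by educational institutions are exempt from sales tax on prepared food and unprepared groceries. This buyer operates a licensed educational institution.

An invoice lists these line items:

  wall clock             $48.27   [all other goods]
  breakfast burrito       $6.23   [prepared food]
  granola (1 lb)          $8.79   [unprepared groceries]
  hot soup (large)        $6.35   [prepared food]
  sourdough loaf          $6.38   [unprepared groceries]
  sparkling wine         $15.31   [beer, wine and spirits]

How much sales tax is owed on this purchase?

$3.51

Wall clock $48.27: all other goods → 4.5% → $2.17
Breakfast burrito $6.23: prepared food, buyer-exempt → 0% → $0.00
Granola (1 lb) $8.79: unprepared groceries, buyer-exempt → 0% → $0.00
Hot soup (large) $6.35: prepared food, buyer-exempt → 0% → $0.00
Sourdough loaf $6.38: unprepared groceries, buyer-exempt → 0% → $0.00
Sparkling wine $15.31: beer, wine and spirits → 8.75% → $1.34
Total tax = $2.17 + $1.34 = $3.51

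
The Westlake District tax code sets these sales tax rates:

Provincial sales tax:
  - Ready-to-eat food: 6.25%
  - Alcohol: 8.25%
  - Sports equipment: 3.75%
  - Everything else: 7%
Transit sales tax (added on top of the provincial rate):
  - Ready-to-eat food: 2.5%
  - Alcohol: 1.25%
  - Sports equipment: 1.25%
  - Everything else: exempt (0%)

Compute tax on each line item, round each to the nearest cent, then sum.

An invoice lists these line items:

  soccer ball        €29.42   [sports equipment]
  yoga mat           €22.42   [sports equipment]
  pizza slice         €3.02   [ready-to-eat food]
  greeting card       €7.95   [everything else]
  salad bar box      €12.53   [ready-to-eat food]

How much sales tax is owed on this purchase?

€4.51

Soccer ball €29.42: sports equipment → 3.75% + 1.25% transit = 5% → €1.47
Yoga mat €22.42: sports equipment → 3.75% + 1.25% transit = 5% → €1.12
Pizza slice €3.02: ready-to-eat food → 6.25% + 2.5% transit = 8.75% → €0.26
Greeting card €7.95: everything else → 7% + 0% transit = 7% → €0.56
Salad bar box €12.53: ready-to-eat food → 6.25% + 2.5% transit = 8.75% → €1.10
Total tax = €1.47 + €1.12 + €0.26 + €0.56 + €1.10 = €4.51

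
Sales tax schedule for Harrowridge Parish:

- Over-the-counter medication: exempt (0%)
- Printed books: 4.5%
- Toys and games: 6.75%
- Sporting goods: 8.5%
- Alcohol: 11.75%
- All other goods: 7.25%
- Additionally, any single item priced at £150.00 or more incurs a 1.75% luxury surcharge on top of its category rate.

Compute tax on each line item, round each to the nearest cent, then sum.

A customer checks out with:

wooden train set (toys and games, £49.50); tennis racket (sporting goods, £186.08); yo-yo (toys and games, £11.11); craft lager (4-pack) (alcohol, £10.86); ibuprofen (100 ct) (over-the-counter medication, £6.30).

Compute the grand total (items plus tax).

Wooden train set £49.50: toys and games → 6.75% → £3.34
Tennis racket £186.08: sporting goods → 8.5% + 1.75% surcharge = 10.25% → £19.07
Yo-yo £11.11: toys and games → 6.75% → £0.75
Craft lager (4-pack) £10.86: alcohol → 11.75% → £1.28
Ibuprofen (100 ct) £6.30: over-the-counter medication → 0% → £0.00
Subtotal = £263.85; tax = £24.44; total due = £288.29

£288.29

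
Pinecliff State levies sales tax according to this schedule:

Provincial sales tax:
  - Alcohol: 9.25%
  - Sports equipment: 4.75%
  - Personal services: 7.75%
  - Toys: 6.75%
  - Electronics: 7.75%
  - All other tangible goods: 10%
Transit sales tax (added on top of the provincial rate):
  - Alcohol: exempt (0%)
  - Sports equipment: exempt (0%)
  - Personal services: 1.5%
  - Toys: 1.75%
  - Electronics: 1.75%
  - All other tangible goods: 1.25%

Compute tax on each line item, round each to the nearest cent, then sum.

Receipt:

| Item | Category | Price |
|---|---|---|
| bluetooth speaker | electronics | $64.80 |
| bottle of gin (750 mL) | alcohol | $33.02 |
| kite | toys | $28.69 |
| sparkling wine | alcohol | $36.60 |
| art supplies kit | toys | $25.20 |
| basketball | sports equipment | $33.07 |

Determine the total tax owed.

$18.75

Bluetooth speaker $64.80: electronics → 7.75% + 1.75% transit = 9.5% → $6.16
Bottle of gin (750 mL) $33.02: alcohol → 9.25% + 0% transit = 9.25% → $3.05
Kite $28.69: toys → 6.75% + 1.75% transit = 8.5% → $2.44
Sparkling wine $36.60: alcohol → 9.25% + 0% transit = 9.25% → $3.39
Art supplies kit $25.20: toys → 6.75% + 1.75% transit = 8.5% → $2.14
Basketball $33.07: sports equipment → 4.75% + 0% transit = 4.75% → $1.57
Total tax = $6.16 + $3.05 + $2.44 + $3.39 + $2.14 + $1.57 = $18.75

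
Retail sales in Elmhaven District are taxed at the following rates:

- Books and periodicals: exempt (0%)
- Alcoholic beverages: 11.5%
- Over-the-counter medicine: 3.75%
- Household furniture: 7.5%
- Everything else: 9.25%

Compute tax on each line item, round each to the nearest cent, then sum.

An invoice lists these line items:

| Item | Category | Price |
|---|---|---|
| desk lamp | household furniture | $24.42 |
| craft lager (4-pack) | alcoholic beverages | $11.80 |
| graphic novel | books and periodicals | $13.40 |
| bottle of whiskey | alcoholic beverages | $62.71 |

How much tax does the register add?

$10.40

Desk lamp $24.42: household furniture → 7.5% → $1.83
Craft lager (4-pack) $11.80: alcoholic beverages → 11.5% → $1.36
Graphic novel $13.40: books and periodicals → 0% → $0.00
Bottle of whiskey $62.71: alcoholic beverages → 11.5% → $7.21
Total tax = $1.83 + $1.36 + $7.21 = $10.40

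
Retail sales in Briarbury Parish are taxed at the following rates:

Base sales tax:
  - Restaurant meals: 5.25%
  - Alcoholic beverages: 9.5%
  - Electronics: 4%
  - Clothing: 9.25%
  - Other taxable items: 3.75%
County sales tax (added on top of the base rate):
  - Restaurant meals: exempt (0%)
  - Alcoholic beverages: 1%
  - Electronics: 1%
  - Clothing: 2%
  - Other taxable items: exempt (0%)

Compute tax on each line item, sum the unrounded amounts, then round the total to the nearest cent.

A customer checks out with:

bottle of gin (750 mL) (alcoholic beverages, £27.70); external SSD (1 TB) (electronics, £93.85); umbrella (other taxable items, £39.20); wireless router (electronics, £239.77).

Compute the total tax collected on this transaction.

Bottle of gin (750 mL) £27.70: alcoholic beverages → 9.5% + 1% county = 10.5% → £2.9085
External SSD (1 TB) £93.85: electronics → 4% + 1% county = 5% → £4.6925
Umbrella £39.20: other taxable items → 3.75% + 0% county = 3.75% → £1.47
Wireless router £239.77: electronics → 4% + 1% county = 5% → £11.9885
Unrounded tax sum = £21.0595 → £21.06

£21.06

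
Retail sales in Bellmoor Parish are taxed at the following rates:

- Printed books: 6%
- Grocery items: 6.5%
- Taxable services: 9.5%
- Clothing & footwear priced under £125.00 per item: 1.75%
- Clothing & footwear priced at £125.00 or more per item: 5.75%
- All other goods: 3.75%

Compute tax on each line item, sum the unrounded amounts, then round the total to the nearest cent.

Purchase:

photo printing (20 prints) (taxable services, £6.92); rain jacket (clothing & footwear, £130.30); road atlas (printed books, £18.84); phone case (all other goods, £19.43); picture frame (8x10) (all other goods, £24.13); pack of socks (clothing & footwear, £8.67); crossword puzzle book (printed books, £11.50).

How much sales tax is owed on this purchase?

£11.76

Photo printing (20 prints) £6.92: taxable services → 9.5% → £0.6574
Rain jacket £130.30: clothing & footwear, £125.00 or more → 5.75% → £7.49225
Road atlas £18.84: printed books → 6% → £1.1304
Phone case £19.43: all other goods → 3.75% → £0.728625
Picture frame (8x10) £24.13: all other goods → 3.75% → £0.904875
Pack of socks £8.67: clothing & footwear, under £125.00 → 1.75% → £0.151725
Crossword puzzle book £11.50: printed books → 6% → £0.69
Unrounded tax sum = £11.755275 → £11.76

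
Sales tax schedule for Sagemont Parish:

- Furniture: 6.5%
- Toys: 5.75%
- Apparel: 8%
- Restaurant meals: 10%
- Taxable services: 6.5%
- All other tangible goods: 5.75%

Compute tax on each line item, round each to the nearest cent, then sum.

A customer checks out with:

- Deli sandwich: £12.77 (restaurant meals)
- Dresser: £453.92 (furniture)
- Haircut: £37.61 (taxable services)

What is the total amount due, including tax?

Deli sandwich £12.77: restaurant meals → 10% → £1.28
Dresser £453.92: furniture → 6.5% → £29.50
Haircut £37.61: taxable services → 6.5% → £2.44
Subtotal = £504.30; tax = £33.22; total due = £537.52

£537.52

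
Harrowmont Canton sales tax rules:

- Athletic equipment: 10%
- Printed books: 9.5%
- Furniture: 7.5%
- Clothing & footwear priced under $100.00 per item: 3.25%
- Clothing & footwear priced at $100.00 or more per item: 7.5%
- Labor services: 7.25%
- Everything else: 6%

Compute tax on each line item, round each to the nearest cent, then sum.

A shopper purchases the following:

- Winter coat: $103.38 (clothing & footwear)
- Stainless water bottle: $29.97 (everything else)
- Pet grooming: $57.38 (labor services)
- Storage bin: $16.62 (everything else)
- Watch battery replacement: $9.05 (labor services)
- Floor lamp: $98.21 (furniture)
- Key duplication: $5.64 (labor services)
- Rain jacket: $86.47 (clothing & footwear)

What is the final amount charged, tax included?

$432.68

Winter coat $103.38: clothing & footwear, $100.00 or more → 7.5% → $7.75
Stainless water bottle $29.97: everything else → 6% → $1.80
Pet grooming $57.38: labor services → 7.25% → $4.16
Storage bin $16.62: everything else → 6% → $1.00
Watch battery replacement $9.05: labor services → 7.25% → $0.66
Floor lamp $98.21: furniture → 7.5% → $7.37
Key duplication $5.64: labor services → 7.25% → $0.41
Rain jacket $86.47: clothing & footwear, under $100.00 → 3.25% → $2.81
Subtotal = $406.72; tax = $25.96; total due = $432.68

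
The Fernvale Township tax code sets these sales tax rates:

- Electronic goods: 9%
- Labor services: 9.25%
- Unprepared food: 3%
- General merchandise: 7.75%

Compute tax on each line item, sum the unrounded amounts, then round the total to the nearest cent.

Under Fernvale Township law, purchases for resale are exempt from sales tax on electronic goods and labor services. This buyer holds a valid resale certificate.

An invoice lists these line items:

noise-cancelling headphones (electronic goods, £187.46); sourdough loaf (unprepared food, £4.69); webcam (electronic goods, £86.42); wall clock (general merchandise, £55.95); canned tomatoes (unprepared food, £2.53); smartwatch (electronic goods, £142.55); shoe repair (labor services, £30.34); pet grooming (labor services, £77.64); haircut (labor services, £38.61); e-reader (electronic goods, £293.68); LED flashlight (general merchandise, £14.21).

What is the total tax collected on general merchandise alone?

£5.44

Wall clock £55.95: general merchandise → 7.75% → £4.336125
LED flashlight £14.21: general merchandise → 7.75% → £1.101275
Tax on general merchandise: unrounded sum = £5.4374 → £5.44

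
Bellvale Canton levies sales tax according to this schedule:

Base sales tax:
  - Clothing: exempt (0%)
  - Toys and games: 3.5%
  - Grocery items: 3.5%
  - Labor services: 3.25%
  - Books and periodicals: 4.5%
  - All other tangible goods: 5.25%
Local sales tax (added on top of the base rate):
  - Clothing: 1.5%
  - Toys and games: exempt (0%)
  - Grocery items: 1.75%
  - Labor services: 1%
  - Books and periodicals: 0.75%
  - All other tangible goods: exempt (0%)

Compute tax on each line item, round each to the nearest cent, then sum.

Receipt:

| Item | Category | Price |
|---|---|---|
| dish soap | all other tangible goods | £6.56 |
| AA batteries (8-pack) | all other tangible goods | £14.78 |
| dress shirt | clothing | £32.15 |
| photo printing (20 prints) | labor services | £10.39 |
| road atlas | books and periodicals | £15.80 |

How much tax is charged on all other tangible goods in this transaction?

£1.12

Dish soap £6.56: all other tangible goods → 5.25% + 0% local = 5.25% → £0.34
AA batteries (8-pack) £14.78: all other tangible goods → 5.25% + 0% local = 5.25% → £0.78
Tax on all other tangible goods = £0.34 + £0.78 = £1.12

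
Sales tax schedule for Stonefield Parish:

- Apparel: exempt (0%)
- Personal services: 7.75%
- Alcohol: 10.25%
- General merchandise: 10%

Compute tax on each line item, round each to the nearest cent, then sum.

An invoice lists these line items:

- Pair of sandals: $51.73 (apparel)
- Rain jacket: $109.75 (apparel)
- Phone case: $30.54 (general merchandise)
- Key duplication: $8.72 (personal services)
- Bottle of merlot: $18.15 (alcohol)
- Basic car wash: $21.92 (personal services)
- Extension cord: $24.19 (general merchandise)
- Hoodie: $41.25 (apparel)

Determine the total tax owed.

Pair of sandals $51.73: apparel → 0% → $0.00
Rain jacket $109.75: apparel → 0% → $0.00
Phone case $30.54: general merchandise → 10% → $3.05
Key duplication $8.72: personal services → 7.75% → $0.68
Bottle of merlot $18.15: alcohol → 10.25% → $1.86
Basic car wash $21.92: personal services → 7.75% → $1.70
Extension cord $24.19: general merchandise → 10% → $2.42
Hoodie $41.25: apparel → 0% → $0.00
Total tax = $3.05 + $0.68 + $1.86 + $1.70 + $2.42 = $9.71

$9.71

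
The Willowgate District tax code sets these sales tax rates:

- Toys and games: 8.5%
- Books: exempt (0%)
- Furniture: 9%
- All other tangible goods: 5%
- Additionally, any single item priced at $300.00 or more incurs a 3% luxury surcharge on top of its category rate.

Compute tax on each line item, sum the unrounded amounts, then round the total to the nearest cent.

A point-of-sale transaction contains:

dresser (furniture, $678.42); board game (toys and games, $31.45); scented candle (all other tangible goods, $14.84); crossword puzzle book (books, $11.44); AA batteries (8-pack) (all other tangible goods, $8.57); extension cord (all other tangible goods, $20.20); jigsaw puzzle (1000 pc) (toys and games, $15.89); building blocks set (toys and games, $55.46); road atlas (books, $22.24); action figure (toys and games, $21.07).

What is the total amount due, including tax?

Dresser $678.42: furniture → 9% + 3% surcharge = 12% → $81.4104
Board game $31.45: toys and games → 8.5% → $2.67325
Scented candle $14.84: all other tangible goods → 5% → $0.742
Crossword puzzle book $11.44: books → 0% → $0.00
AA batteries (8-pack) $8.57: all other tangible goods → 5% → $0.4285
Extension cord $20.20: all other tangible goods → 5% → $1.01
Jigsaw puzzle (1000 pc) $15.89: toys and games → 8.5% → $1.35065
Building blocks set $55.46: toys and games → 8.5% → $4.7141
Road atlas $22.24: books → 0% → $0.00
Action figure $21.07: toys and games → 8.5% → $1.79095
Subtotal = $879.58; unrounded tax = $94.11985 → $94.12; total due = $973.70

$973.70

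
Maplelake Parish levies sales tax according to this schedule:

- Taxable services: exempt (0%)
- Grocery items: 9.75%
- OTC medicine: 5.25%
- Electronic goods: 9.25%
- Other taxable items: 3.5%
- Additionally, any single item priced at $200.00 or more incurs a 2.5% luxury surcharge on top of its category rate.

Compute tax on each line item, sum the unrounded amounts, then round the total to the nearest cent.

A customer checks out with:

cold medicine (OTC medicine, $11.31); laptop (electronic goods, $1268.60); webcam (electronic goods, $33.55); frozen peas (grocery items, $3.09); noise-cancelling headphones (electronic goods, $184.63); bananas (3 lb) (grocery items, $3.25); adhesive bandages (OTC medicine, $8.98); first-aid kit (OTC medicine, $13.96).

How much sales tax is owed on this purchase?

$171.66

Cold medicine $11.31: OTC medicine → 5.25% → $0.593775
Laptop $1268.60: electronic goods → 9.25% + 2.5% surcharge = 11.75% → $149.0605
Webcam $33.55: electronic goods → 9.25% → $3.103375
Frozen peas $3.09: grocery items → 9.75% → $0.301275
Noise-cancelling headphones $184.63: electronic goods → 9.25% → $17.078275
Bananas (3 lb) $3.25: grocery items → 9.75% → $0.316875
Adhesive bandages $8.98: OTC medicine → 5.25% → $0.47145
First-aid kit $13.96: OTC medicine → 5.25% → $0.7329
Unrounded tax sum = $171.658425 → $171.66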